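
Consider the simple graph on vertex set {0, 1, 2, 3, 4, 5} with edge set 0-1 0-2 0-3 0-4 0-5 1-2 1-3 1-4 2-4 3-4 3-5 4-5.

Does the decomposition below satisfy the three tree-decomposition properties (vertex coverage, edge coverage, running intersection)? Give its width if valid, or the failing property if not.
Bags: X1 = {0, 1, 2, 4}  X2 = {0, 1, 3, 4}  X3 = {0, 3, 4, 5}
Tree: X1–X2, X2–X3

Vertex coverage: the bags together contain {0, 1, 2, 3, 4, 5}, the full vertex set. Edge coverage: each edge of G has both endpoints in at least one bag. Running intersection: for every vertex, the bags containing it form a connected subtree. All three properties hold, so this is a valid tree decomposition of width max|bag| − 1 = 3, and hence tw(G) ≤ 3.

Yes; width 3.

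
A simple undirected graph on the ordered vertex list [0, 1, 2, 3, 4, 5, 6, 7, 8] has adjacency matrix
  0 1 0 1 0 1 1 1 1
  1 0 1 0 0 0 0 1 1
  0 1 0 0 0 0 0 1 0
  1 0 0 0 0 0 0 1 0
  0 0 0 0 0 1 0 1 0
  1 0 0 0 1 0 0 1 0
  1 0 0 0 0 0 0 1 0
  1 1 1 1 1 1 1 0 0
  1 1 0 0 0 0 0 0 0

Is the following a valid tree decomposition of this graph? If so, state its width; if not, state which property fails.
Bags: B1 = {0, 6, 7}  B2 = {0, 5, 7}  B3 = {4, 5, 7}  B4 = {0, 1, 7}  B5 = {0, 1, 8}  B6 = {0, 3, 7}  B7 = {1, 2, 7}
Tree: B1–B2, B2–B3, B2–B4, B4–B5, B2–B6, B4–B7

Yes; width 2.

Every vertex of G appears in some bag (union = {0, 1, 2, 3, 4, 5, 6, 7, 8}); every edge is covered by a bag; and for each vertex v the set of bags containing v is connected in the bag tree. The decomposition is therefore valid. The largest bag has 3 vertices, so the width is 2.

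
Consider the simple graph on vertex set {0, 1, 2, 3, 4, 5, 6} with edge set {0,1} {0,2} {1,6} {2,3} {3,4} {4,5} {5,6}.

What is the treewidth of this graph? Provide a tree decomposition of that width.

Treewidth 2.
One optimal decomposition is:
Bags: B1 = {1, 5, 6}  B2 = {1, 4, 5}  B3 = {1, 3, 4}  B4 = {1, 2, 3}  B5 = {0, 1, 2}
Tree: B1–B2, B2–B3, B3–B4, B4–B5

Each bag holds 3 vertices, so the decomposition has width 2, which upper-bounds the treewidth. The edges 1–6–5–4–3–2–0–1 form a cycle, so G is not a tree and its treewidth is at least 2. Therefore the treewidth is 2.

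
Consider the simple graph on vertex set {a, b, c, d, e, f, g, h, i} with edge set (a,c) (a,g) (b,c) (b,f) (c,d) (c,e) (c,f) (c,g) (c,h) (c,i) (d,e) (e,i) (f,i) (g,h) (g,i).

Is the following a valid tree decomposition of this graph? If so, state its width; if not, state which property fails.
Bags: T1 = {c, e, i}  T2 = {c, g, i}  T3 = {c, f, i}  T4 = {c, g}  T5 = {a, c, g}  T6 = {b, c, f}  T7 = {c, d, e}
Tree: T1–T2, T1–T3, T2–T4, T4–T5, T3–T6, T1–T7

No — vertex h appears in no bag.

A tree decomposition must satisfy three properties: every vertex lies in some bag; for every edge, both endpoints lie together in some bag; and for every vertex, the bags containing it form a connected subtree. Here vertex h appears in no bag, so the decomposition is invalid.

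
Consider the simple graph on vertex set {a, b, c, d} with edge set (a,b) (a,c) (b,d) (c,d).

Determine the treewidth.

2

A width-2 tree decomposition is:
Bags: B1 = {a, c, d}  B2 = {a, b, d}
Tree: B1–B2
Every bag has size at most 3, so the width is 3 − 1 = 2 and tw(G) ≤ 2. For the lower bound, G contains the cycle d–c–a–b–d, so G is not a forest; only forests have treewidth ≤ 1, hence tw(G) ≥ 2. Combining the bounds, tw(G) = 2.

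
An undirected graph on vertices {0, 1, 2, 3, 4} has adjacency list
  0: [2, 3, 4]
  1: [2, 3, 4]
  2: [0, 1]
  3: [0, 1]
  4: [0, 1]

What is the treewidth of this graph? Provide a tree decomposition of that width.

Every bag has size at most 3, so the width is 3 − 1 = 2 and tw(G) ≤ 2. For the lower bound, G contains the cycle 3–1–2–0–3, so G is not a forest; only forests have treewidth ≤ 1, hence tw(G) ≥ 2. The upper and lower bounds meet at 2, so that is the treewidth.

Treewidth 2.
Bags: B1 = {0, 1, 3}  B2 = {0, 1, 2}  B3 = {0, 1, 4}
Tree: B1–B2, B2–B3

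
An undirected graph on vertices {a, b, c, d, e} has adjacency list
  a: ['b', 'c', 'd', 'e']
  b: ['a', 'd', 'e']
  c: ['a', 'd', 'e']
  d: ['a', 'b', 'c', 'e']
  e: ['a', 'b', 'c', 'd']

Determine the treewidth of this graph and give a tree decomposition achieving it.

Treewidth 3.
One such decomposition:
Bags: B1 = {a, b, d, e}  B2 = {a, c, d, e}
Tree: B1–B2

Each bag holds 4 vertices, so the decomposition has width 3, which upper-bounds the treewidth. Conversely, {a, c, d, e} is a clique of size 4, and the vertices of any clique must share a bag in every tree decomposition; so some bag has ≥ 4 vertices and tw(G) ≥ 3. Combining the bounds, tw(G) = 3.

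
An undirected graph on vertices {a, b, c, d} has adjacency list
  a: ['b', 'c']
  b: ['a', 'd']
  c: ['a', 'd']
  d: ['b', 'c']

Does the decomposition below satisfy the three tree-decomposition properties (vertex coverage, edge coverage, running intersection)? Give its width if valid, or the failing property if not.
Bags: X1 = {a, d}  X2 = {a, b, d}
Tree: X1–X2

A tree decomposition must satisfy three properties: every vertex lies in some bag; for every edge, both endpoints lie together in some bag; and for every vertex, the bags containing it form a connected subtree. Here vertex c appears in no bag, so the decomposition is invalid.

No — vertex c appears in no bag.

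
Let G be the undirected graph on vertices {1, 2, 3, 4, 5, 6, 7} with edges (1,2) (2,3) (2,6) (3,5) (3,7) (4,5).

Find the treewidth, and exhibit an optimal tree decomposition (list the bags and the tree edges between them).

The largest bag has 2 vertices, giving width 1; this decomposition certifies tw(G) ≤ 1. G has an edge, so its treewidth is at least 1. Hence tw(G) = 1 exactly.

Treewidth 1.
One optimal decomposition is:
Bags: B1 = {3, 7}  B2 = {3, 5}  B3 = {4, 5}  B4 = {2, 3}  B5 = {1, 2}  B6 = {2, 6}
Tree: B1–B2, B2–B3, B2–B4, B4–B5, B5–B6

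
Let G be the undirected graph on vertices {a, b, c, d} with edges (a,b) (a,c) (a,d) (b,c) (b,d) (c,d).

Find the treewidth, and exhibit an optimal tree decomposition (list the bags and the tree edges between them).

A single bag containing all 4 vertices is trivially a valid decomposition of width 3. Conversely, {a, b, c, d} is a clique of size 4, and the vertices of any clique must share a bag in every tree decomposition; so some bag has ≥ 4 vertices and tw(G) ≥ 3. The upper and lower bounds meet at 3, so that is the treewidth.

Treewidth 3.
Bags: B1 = {a, b, c, d}
Tree: (single bag)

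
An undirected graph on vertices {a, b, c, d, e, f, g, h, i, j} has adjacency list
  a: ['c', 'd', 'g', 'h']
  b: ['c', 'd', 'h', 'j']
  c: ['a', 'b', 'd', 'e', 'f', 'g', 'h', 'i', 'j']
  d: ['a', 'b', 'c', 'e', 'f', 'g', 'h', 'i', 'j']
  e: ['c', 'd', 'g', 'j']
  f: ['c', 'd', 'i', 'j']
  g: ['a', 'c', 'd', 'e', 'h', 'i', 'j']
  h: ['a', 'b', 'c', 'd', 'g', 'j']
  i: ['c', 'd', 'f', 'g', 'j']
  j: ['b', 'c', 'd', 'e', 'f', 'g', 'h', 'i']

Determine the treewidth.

4

A width-4 tree decomposition is:
Bags: B1 = {c, d, e, g, j}  B2 = {c, d, g, i, j}  B3 = {c, d, g, h, j}  B4 = {c, d, f, i, j}  B5 = {a, c, d, g, h}  B6 = {b, c, d, h, j}
Tree: B1–B2, B2–B3, B2–B4, B3–B5, B3–B6
Each bag holds 5 vertices, so the decomposition has width 4, which upper-bounds the treewidth. Conversely, {c, d, e, g, j} is a clique of size 5, and the vertices of any clique must share a bag in every tree decomposition; so some bag has ≥ 5 vertices and tw(G) ≥ 4. Combining the bounds, tw(G) = 4.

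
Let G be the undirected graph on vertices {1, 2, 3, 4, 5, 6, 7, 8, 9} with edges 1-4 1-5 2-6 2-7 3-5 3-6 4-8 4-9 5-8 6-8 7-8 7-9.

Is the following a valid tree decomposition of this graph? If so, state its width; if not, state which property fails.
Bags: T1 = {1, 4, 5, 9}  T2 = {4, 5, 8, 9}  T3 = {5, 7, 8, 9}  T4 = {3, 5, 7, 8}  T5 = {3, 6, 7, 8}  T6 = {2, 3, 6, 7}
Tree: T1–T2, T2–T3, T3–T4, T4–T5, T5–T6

Yes; width 3.

Every vertex of G appears in some bag (union = {1, 2, 3, 4, 5, 6, 7, 8, 9}); every edge is covered by a bag; and for each vertex v the set of bags containing v is connected in the bag tree. The decomposition is therefore valid. The largest bag has 4 vertices, so the width is 3.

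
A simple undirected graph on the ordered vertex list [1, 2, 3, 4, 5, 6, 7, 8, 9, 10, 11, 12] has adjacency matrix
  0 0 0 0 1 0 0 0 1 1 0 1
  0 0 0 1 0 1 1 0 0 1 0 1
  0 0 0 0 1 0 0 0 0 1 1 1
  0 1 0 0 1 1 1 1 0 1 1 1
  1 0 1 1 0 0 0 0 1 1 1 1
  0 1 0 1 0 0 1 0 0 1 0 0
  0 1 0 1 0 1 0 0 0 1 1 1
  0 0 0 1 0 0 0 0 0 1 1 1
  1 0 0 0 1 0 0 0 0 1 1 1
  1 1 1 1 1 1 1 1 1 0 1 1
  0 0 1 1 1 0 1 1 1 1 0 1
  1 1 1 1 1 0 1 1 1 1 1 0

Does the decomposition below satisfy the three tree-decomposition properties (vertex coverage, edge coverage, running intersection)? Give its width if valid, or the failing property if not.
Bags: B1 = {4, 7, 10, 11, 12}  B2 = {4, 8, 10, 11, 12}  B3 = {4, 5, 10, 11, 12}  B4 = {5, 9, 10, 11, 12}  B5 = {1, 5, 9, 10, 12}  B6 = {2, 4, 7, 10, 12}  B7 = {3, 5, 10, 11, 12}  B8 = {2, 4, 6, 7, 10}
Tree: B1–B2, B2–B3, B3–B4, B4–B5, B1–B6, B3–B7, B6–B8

Yes; width 4.

Checking the three conditions: (i) the bags cover all of {1, 2, 3, 4, 5, 6, 7, 8, 9, 10, 11, 12}; (ii) for each edge, some bag contains both endpoints; (iii) the bags containing any fixed vertex form a subtree. All hold, so the decomposition is valid with width 5 − 1 = 4.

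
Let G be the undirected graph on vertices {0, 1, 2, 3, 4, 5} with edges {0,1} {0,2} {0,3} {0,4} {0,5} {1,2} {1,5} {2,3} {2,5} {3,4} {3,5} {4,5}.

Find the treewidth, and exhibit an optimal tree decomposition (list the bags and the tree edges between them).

Treewidth 3.
One such decomposition:
Bags: B1 = {0, 3, 4, 5}  B2 = {0, 2, 3, 5}  B3 = {0, 1, 2, 5}
Tree: B1–B2, B2–B3

Every bag has size at most 4, so the width is 4 − 1 = 3 and tw(G) ≤ 3. On the other hand G contains the 4-clique {0, 1, 2, 5}. A clique must lie in a single bag of any decomposition, so no decomposition can have width below 3. Combining the bounds, tw(G) = 3.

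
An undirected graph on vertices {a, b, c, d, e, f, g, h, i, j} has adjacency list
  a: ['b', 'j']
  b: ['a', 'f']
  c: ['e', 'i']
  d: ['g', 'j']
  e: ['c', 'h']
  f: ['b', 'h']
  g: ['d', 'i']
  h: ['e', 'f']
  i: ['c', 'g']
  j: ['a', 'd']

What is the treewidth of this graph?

A width-2 tree decomposition is:
Bags: B1 = {b, f, h}  B2 = {b, e, h}  B3 = {b, c, e}  B4 = {b, c, i}  B5 = {b, g, i}  B6 = {b, d, g}  B7 = {b, d, j}  B8 = {a, b, j}
Tree: B1–B2, B2–B3, B3–B4, B4–B5, B5–B6, B6–B7, B7–B8
The largest bag has 3 vertices, giving width 2; this decomposition certifies tw(G) ≤ 2. For the lower bound, G contains the cycle b–f–h–e–c–i–g–d–j–a–b, so G is not a forest; only forests have treewidth ≤ 1, hence tw(G) ≥ 2. Therefore the treewidth is 2.

2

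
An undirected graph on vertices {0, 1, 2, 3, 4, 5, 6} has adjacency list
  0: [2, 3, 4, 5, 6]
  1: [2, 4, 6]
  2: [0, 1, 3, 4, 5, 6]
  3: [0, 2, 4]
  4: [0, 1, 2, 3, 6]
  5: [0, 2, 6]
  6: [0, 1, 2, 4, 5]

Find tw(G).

A width-3 tree decomposition is:
Bags: B1 = {1, 2, 4, 6}  B2 = {0, 2, 4, 6}  B3 = {0, 2, 5, 6}  B4 = {0, 2, 3, 4}
Tree: B1–B2, B2–B3, B2–B4
The largest bag has 4 vertices, giving width 3; this decomposition certifies tw(G) ≤ 3. For the lower bound, the 4 vertices {0, 2, 3, 4} are pairwise adjacent, and any tree decomposition puts a clique entirely inside one bag — forcing width ≥ 3. The upper and lower bounds meet at 3, so that is the treewidth.

3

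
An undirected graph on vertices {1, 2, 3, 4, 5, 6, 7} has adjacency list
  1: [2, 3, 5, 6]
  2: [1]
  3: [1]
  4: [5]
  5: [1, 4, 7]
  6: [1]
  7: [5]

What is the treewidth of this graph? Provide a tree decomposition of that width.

Treewidth 1.
One such decomposition:
Bags: B1 = {1, 6}  B2 = {1, 5}  B3 = {1, 3}  B4 = {4, 5}  B5 = {1, 2}  B6 = {5, 7}
Tree: B1–B2, B2–B3, B2–B4, B1–B5, B4–B6

The largest bag has 2 vertices, giving width 1; this decomposition certifies tw(G) ≤ 1. G has an edge, so its treewidth is at least 1. Hence tw(G) = 1 exactly.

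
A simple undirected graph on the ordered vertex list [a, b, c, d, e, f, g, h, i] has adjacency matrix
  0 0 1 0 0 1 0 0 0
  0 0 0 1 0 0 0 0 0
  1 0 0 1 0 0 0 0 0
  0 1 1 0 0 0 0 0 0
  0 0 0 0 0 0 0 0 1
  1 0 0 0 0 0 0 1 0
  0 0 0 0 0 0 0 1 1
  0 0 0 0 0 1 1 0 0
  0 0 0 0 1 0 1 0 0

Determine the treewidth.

A width-1 tree decomposition is:
Bags: B1 = {e, i}  B2 = {g, i}  B3 = {g, h}  B4 = {f, h}  B5 = {a, f}  B6 = {a, c}  B7 = {c, d}  B8 = {b, d}
Tree: B1–B2, B2–B3, B3–B4, B4–B5, B5–B6, B6–B7, B7–B8
Every bag has size at most 2, so the width is 2 − 1 = 1 and tw(G) ≤ 1. Any graph with an edge has treewidth ≥ 1, and G has the edge e–i. The upper and lower bounds meet at 1, so that is the treewidth.

1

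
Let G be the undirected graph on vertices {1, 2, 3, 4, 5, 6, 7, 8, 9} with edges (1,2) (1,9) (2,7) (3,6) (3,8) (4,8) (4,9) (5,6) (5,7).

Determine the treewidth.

2

A width-2 tree decomposition is:
Bags: B1 = {2, 5, 7}  B2 = {2, 5, 6}  B3 = {2, 3, 6}  B4 = {2, 3, 8}  B5 = {2, 4, 8}  B6 = {2, 4, 9}  B7 = {1, 2, 9}
Tree: B1–B2, B2–B3, B3–B4, B4–B5, B5–B6, B6–B7
Every bag has size at most 3, so the width is 3 − 1 = 2 and tw(G) ≤ 2. For the lower bound, G contains the cycle 2–7–5–6–3–8–4–9–1–2, so G is not a forest; only forests have treewidth ≤ 1, hence tw(G) ≥ 2. Combining the bounds, tw(G) = 2.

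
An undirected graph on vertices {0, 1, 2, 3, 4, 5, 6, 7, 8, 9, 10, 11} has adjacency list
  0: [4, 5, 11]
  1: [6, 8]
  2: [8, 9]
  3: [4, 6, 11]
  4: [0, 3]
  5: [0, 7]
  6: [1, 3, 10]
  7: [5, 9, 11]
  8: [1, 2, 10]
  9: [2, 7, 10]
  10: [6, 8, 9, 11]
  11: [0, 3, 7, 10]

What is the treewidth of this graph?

3

A width-3 tree decomposition is:
Bags: B1 = {1, 2, 8, 9}  B2 = {1, 8, 9, 10}  B3 = {1, 6, 9, 10}  B4 = {6, 7, 9, 10}  B5 = {6, 7, 10, 11}  B6 = {3, 6, 7, 11}  B7 = {3, 5, 7, 11}  B8 = {0, 3, 5, 11}  B9 = {0, 3, 4, 5}
Tree: B1–B2, B2–B3, B3–B4, B4–B5, B5–B6, B6–B7, B7–B8, B8–B9
Each bag holds 4 vertices, so the decomposition has width 3, which upper-bounds the treewidth. For the lower bound: the 4 vertex sets {1,2,8}, {9}, {10}, {3,6,7,11} are disjoint, each induces a connected subgraph, and every pair is joined by at least one edge of G. Contracting each set to a single vertex therefore yields K_{4} as a minor, and since treewidth is minor-monotone, tw(G) ≥ tw(K_{4}) = 3. Combining the bounds, tw(G) = 3.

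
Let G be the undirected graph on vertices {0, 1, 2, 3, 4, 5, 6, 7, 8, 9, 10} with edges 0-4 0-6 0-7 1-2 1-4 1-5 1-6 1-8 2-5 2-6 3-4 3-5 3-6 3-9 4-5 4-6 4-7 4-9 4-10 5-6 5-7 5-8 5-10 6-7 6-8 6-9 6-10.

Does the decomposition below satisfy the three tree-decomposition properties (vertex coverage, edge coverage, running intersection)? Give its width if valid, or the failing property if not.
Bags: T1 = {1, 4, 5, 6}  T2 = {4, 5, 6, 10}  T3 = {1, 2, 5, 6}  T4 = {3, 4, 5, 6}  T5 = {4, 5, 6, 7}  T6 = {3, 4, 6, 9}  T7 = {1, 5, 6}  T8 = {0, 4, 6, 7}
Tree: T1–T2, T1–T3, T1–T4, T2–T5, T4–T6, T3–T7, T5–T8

A tree decomposition must satisfy three properties: every vertex lies in some bag; for every edge, both endpoints lie together in some bag; and for every vertex, the bags containing it form a connected subtree. Here vertex 8 appears in no bag, so the decomposition is invalid.

No — vertex 8 appears in no bag.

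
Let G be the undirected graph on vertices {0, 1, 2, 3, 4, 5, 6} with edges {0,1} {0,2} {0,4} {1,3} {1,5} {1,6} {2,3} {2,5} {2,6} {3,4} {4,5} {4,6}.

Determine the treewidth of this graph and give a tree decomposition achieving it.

Treewidth 3.
Bags: B1 = {1, 2, 4, 6}  B2 = {1, 2, 3, 4}  B3 = {0, 1, 2, 4}  B4 = {1, 2, 4, 5}
Tree: B1–B2, B2–B3, B3–B4

Every bag has size at most 4, so the width is 4 − 1 = 3 and tw(G) ≤ 3. For the lower bound: the 4 vertex sets {2,6}, {3,4}, {1}, {0} are disjoint, each induces a connected subgraph, and every pair is joined by at least one edge of G. Contracting each set to a single vertex therefore yields K_{4} as a minor, and since treewidth is minor-monotone, tw(G) ≥ tw(K_{4}) = 3. Therefore the treewidth is 3.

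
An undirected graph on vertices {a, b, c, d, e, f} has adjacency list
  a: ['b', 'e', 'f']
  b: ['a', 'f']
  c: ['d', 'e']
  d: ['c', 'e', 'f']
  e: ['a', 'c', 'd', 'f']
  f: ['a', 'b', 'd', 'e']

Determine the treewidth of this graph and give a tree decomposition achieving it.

Each bag holds 3 vertices, so the decomposition has width 2, which upper-bounds the treewidth. For the lower bound, the 3 vertices {c, d, e} are pairwise adjacent, and any tree decomposition puts a clique entirely inside one bag — forcing width ≥ 2. Therefore the treewidth is 2.

Treewidth 2.
One optimal decomposition is:
Bags: B1 = {a, b, f}  B2 = {a, e, f}  B3 = {d, e, f}  B4 = {c, d, e}
Tree: B1–B2, B2–B3, B3–B4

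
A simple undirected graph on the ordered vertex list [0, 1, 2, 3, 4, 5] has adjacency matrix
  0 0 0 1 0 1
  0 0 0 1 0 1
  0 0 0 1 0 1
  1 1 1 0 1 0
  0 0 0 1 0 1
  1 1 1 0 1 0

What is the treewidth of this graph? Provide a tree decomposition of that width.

Each bag holds 3 vertices, so the decomposition has width 2, which upper-bounds the treewidth. The edges 4–5–2–3–4 form a cycle, so G is not a tree and its treewidth is at least 2. The upper and lower bounds meet at 2, so that is the treewidth.

Treewidth 2.
One such decomposition:
Bags: B1 = {3, 4, 5}  B2 = {2, 3, 5}  B3 = {0, 3, 5}  B4 = {1, 3, 5}
Tree: B1–B2, B2–B3, B3–B4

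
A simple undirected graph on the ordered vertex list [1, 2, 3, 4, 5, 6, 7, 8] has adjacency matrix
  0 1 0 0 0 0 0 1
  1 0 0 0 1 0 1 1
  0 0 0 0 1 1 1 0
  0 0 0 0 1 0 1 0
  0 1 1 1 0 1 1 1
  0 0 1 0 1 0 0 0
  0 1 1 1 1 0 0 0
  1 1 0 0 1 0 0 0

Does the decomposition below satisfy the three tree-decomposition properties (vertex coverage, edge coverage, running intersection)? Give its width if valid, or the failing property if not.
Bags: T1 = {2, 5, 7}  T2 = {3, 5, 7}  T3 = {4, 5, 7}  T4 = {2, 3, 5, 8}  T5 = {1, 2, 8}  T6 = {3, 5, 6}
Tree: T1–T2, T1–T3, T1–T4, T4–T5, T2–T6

A tree decomposition must satisfy three properties: every vertex lies in some bag; for every edge, both endpoints lie together in some bag; and for every vertex, the bags containing it form a connected subtree. Here bags containing vertex 3 are not connected in the tree, so the decomposition is invalid.

No — bags containing vertex 3 are not connected in the tree.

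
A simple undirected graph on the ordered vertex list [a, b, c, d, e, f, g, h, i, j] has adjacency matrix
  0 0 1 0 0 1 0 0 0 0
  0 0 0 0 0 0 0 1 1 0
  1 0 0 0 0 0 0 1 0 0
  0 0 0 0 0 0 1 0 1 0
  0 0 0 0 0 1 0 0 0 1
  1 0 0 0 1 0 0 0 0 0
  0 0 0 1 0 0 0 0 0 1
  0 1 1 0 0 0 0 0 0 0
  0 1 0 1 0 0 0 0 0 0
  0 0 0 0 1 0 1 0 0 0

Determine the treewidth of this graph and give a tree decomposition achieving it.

Every bag has size at most 3, so the width is 3 − 1 = 2 and tw(G) ≤ 2. Since f–a–c–h–b–i–d–g–j–e–f is a cycle in G, G is not acyclic. Forests are exactly the graphs of treewidth ≤ 1, so tw(G) ≥ 2. The upper and lower bounds meet at 2, so that is the treewidth.

Treewidth 2.
One optimal decomposition is:
Bags: B1 = {a, c, f}  B2 = {c, f, h}  B3 = {b, f, h}  B4 = {b, f, i}  B5 = {d, f, i}  B6 = {d, f, g}  B7 = {f, g, j}  B8 = {e, f, j}
Tree: B1–B2, B2–B3, B3–B4, B4–B5, B5–B6, B6–B7, B7–B8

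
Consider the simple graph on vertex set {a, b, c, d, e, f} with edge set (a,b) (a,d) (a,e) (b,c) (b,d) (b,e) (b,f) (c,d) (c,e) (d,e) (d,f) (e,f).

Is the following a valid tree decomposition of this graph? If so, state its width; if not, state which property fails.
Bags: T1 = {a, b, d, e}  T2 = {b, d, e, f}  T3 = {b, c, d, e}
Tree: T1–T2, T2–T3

Vertex coverage: the bags together contain {a, b, c, d, e, f}, the full vertex set. Edge coverage: each edge of G has both endpoints in at least one bag. Running intersection: for every vertex, the bags containing it form a connected subtree. All three properties hold, so this is a valid tree decomposition of width max|bag| − 1 = 3, and hence tw(G) ≤ 3.

Yes; width 3.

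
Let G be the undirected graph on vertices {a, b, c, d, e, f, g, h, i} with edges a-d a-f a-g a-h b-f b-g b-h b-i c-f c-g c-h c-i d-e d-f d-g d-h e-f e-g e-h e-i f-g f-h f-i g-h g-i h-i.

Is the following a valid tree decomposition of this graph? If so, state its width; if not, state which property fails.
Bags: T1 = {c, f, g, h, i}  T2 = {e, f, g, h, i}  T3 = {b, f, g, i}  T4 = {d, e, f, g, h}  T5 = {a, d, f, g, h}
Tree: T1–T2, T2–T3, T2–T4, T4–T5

A tree decomposition must satisfy three properties: every vertex lies in some bag; for every edge, both endpoints lie together in some bag; and for every vertex, the bags containing it form a connected subtree. Here edge (h,b) lies in no bag, so the decomposition is invalid.

No — edge (h,b) lies in no bag.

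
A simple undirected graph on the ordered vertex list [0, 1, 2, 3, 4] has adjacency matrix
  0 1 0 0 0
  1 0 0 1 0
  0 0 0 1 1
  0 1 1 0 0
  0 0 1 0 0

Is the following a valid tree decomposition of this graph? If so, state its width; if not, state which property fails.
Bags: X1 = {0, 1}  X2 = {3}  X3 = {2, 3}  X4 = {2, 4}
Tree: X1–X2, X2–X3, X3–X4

No — edge (1,3) lies in no bag.

A tree decomposition must satisfy three properties: every vertex lies in some bag; for every edge, both endpoints lie together in some bag; and for every vertex, the bags containing it form a connected subtree. Here edge (1,3) lies in no bag, so the decomposition is invalid.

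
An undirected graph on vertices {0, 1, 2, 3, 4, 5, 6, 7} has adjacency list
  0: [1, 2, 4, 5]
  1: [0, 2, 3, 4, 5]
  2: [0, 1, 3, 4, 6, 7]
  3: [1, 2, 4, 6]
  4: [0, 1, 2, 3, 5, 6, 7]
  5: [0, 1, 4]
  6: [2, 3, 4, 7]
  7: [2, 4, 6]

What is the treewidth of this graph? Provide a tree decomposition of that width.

Each bag holds 4 vertices, so the decomposition has width 3, which upper-bounds the treewidth. On the other hand G contains the 4-clique {0, 1, 2, 4}. A clique must lie in a single bag of any decomposition, so no decomposition can have width below 3. Hence tw(G) = 3 exactly.

Treewidth 3.
One optimal decomposition is:
Bags: B1 = {2, 3, 4, 6}  B2 = {1, 2, 3, 4}  B3 = {0, 1, 2, 4}  B4 = {0, 1, 4, 5}  B5 = {2, 4, 6, 7}
Tree: B1–B2, B2–B3, B3–B4, B1–B5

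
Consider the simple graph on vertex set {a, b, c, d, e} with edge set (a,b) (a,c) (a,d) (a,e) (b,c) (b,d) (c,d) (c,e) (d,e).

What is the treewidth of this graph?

3

A width-3 tree decomposition is:
Bags: B1 = {a, b, c, d}  B2 = {a, c, d, e}
Tree: B1–B2
Every bag has size at most 4, so the width is 4 − 1 = 3 and tw(G) ≤ 3. Conversely, {a, c, d, e} is a clique of size 4, and the vertices of any clique must share a bag in every tree decomposition; so some bag has ≥ 4 vertices and tw(G) ≥ 3. Therefore the treewidth is 3.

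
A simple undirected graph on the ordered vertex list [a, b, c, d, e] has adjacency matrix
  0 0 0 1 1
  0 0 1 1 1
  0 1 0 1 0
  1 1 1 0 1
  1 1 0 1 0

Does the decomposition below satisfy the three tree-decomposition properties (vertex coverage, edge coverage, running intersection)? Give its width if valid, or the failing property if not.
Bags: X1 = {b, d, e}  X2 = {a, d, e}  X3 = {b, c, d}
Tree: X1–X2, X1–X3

Yes; width 2.

Vertex coverage: the bags together contain {a, b, c, d, e}, the full vertex set. Edge coverage: each edge of G has both endpoints in at least one bag. Running intersection: for every vertex, the bags containing it form a connected subtree. All three properties hold, so this is a valid tree decomposition of width max|bag| − 1 = 2, and hence tw(G) ≤ 2.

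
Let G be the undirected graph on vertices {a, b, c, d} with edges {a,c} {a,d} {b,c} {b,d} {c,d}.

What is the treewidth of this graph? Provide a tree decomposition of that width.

Every bag has size at most 3, so the width is 3 − 1 = 2 and tw(G) ≤ 2. For the lower bound, the 3 vertices {a, c, d} are pairwise adjacent, and any tree decomposition puts a clique entirely inside one bag — forcing width ≥ 2. Combining the bounds, tw(G) = 2.

Treewidth 2.
One optimal decomposition is:
Bags: B1 = {b, c, d}  B2 = {a, c, d}
Tree: B1–B2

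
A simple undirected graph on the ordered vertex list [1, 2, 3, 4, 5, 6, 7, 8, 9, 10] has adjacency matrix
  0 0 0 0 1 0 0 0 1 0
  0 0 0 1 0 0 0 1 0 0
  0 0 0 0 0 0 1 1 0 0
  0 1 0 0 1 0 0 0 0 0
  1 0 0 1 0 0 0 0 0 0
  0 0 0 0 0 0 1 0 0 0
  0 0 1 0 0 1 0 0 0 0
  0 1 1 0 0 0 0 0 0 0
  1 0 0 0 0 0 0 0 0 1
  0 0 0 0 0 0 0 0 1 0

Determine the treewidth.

A width-1 tree decomposition is:
Bags: B1 = {6, 7}  B2 = {3, 7}  B3 = {3, 8}  B4 = {2, 8}  B5 = {2, 4}  B6 = {4, 5}  B7 = {1, 5}  B8 = {1, 9}  B9 = {9, 10}
Tree: B1–B2, B2–B3, B3–B4, B4–B5, B5–B6, B6–B7, B7–B8, B8–B9
The largest bag has 2 vertices, giving width 1; this decomposition certifies tw(G) ≤ 1. Any graph with an edge has treewidth ≥ 1, and G has the edge 6–7. Combining the bounds, tw(G) = 1.

1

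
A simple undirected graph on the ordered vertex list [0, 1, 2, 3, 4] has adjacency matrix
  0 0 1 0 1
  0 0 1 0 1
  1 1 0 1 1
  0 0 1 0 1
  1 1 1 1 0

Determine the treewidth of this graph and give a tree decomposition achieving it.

Treewidth 2.
Bags: B1 = {2, 3, 4}  B2 = {0, 2, 4}  B3 = {1, 2, 4}
Tree: B1–B2, B2–B3

The largest bag has 3 vertices, giving width 2; this decomposition certifies tw(G) ≤ 2. On the other hand G contains the 3-clique {0, 2, 4}. A clique must lie in a single bag of any decomposition, so no decomposition can have width below 2. Therefore the treewidth is 2.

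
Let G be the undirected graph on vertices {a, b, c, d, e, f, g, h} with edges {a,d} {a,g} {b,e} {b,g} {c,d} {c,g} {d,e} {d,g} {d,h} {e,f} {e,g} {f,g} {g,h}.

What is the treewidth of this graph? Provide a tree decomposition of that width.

Treewidth 2.
One such decomposition:
Bags: B1 = {e, f, g}  B2 = {d, e, g}  B3 = {b, e, g}  B4 = {d, g, h}  B5 = {a, d, g}  B6 = {c, d, g}
Tree: B1–B2, B1–B3, B2–B4, B2–B5, B5–B6

Every bag has size at most 3, so the width is 3 − 1 = 2 and tw(G) ≤ 2. Conversely, {d, e, g} is a clique of size 3, and the vertices of any clique must share a bag in every tree decomposition; so some bag has ≥ 3 vertices and tw(G) ≥ 2. The upper and lower bounds meet at 2, so that is the treewidth.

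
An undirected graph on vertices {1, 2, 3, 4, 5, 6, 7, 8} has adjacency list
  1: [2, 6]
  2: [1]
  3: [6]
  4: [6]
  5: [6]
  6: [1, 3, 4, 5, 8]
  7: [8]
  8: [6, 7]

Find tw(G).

A width-1 tree decomposition is:
Bags: B1 = {1, 6}  B2 = {5, 6}  B3 = {3, 6}  B4 = {6, 8}  B5 = {4, 6}  B6 = {1, 2}  B7 = {7, 8}
Tree: B1–B2, B1–B3, B2–B4, B4–B5, B1–B6, B4–B7
The largest bag has 2 vertices, giving width 1; this decomposition certifies tw(G) ≤ 1. G has an edge, so its treewidth is at least 1. Therefore the treewidth is 1.

1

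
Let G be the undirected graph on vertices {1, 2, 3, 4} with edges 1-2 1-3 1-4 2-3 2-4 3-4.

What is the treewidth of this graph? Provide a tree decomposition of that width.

With just one bag of size 4, the width is 4 − 1 = 3, so tw(G) ≤ 3. On the other hand G contains the 4-clique {1, 2, 3, 4}. A clique must lie in a single bag of any decomposition, so no decomposition can have width below 3. Hence tw(G) = 3 exactly.

Treewidth 3.
One optimal decomposition is:
Bags: B1 = {1, 2, 3, 4}
Tree: (single bag)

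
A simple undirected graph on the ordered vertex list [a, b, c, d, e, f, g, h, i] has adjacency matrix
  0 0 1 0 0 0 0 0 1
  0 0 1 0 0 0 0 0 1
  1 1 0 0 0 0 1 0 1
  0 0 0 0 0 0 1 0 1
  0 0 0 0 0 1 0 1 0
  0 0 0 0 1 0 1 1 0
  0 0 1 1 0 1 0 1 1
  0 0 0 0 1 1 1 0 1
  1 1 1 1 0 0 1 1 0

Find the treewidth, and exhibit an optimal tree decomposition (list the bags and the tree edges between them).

Treewidth 2.
One such decomposition:
Bags: B1 = {c, g, i}  B2 = {d, g, i}  B3 = {g, h, i}  B4 = {f, g, h}  B5 = {a, c, i}  B6 = {b, c, i}  B7 = {e, f, h}
Tree: B1–B2, B2–B3, B3–B4, B1–B5, B1–B6, B4–B7

Every bag has size at most 3, so the width is 3 − 1 = 2 and tw(G) ≤ 2. Conversely, {e, f, h} is a clique of size 3, and the vertices of any clique must share a bag in every tree decomposition; so some bag has ≥ 3 vertices and tw(G) ≥ 2. Combining the bounds, tw(G) = 2.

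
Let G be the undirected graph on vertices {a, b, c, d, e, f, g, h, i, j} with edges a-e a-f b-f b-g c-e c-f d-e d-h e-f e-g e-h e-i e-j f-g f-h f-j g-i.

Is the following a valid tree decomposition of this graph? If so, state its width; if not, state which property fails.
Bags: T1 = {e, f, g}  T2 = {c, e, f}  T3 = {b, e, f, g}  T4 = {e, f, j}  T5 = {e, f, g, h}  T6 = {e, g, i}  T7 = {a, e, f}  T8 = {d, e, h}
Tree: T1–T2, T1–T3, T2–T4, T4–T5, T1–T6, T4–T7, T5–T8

No — bags containing vertex g are not connected in the tree.

A tree decomposition must satisfy three properties: every vertex lies in some bag; for every edge, both endpoints lie together in some bag; and for every vertex, the bags containing it form a connected subtree. Here bags containing vertex g are not connected in the tree, so the decomposition is invalid.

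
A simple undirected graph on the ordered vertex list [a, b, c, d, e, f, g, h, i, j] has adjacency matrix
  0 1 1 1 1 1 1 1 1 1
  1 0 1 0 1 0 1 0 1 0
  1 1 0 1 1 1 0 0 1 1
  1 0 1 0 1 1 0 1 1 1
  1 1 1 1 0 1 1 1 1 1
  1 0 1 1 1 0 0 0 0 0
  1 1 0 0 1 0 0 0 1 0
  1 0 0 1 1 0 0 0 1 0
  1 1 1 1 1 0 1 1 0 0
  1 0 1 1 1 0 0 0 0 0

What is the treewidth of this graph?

A width-4 tree decomposition is:
Bags: B1 = {a, c, d, e, i}  B2 = {a, d, e, h, i}  B3 = {a, c, d, e, j}  B4 = {a, c, d, e, f}  B5 = {a, b, c, e, i}  B6 = {a, b, e, g, i}
Tree: B1–B2, B1–B3, B1–B4, B1–B5, B5–B6
Every bag has size at most 5, so the width is 5 − 1 = 4 and tw(G) ≤ 4. On the other hand G contains the 5-clique {a, d, e, h, i}. A clique must lie in a single bag of any decomposition, so no decomposition can have width below 4. The upper and lower bounds meet at 4, so that is the treewidth.

4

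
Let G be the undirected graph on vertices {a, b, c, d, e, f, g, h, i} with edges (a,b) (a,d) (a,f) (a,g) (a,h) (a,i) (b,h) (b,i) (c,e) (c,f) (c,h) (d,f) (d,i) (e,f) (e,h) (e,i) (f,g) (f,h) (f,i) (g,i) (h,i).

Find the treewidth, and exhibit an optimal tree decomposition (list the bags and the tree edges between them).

Treewidth 3.
One optimal decomposition is:
Bags: B1 = {a, f, h, i}  B2 = {e, f, h, i}  B3 = {a, d, f, i}  B4 = {a, f, g, i}  B5 = {c, e, f, h}  B6 = {a, b, h, i}
Tree: B1–B2, B1–B3, B3–B4, B2–B5, B1–B6

Every bag has size at most 4, so the width is 4 − 1 = 3 and tw(G) ≤ 3. On the other hand G contains the 4-clique {c, e, f, h}. A clique must lie in a single bag of any decomposition, so no decomposition can have width below 3. Therefore the treewidth is 3.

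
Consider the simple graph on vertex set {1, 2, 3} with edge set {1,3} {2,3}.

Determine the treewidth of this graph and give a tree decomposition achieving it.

The largest bag has 2 vertices, giving width 1; this decomposition certifies tw(G) ≤ 1. Any graph with an edge has treewidth ≥ 1, and G has the edge 3–1. The upper and lower bounds meet at 1, so that is the treewidth.

Treewidth 1.
One such decomposition:
Bags: B1 = {1, 3}  B2 = {2, 3}
Tree: B1–B2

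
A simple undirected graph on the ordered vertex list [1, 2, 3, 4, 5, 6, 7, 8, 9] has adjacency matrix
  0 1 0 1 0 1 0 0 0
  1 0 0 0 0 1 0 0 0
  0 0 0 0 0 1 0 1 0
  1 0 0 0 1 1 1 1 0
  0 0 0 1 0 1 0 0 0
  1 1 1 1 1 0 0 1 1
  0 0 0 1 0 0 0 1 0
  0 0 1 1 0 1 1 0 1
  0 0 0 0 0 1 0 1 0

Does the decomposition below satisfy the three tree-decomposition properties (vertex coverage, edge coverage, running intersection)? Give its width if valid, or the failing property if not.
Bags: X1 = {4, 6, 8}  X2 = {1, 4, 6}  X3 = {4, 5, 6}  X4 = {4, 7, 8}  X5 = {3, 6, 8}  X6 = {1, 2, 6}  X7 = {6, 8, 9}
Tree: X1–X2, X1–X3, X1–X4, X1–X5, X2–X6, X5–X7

Yes; width 2.

Checking the three conditions: (i) the bags cover all of {1, 2, 3, 4, 5, 6, 7, 8, 9}; (ii) for each edge, some bag contains both endpoints; (iii) the bags containing any fixed vertex form a subtree. All hold, so the decomposition is valid with width 3 − 1 = 2.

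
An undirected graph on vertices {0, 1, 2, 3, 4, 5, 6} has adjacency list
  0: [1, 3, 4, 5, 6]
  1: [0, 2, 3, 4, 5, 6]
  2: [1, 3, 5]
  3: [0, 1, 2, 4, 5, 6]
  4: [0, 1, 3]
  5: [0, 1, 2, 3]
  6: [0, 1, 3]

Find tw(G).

A width-3 tree decomposition is:
Bags: B1 = {1, 2, 3, 5}  B2 = {0, 1, 3, 5}  B3 = {0, 1, 3, 6}  B4 = {0, 1, 3, 4}
Tree: B1–B2, B2–B3, B3–B4
The largest bag has 4 vertices, giving width 3; this decomposition certifies tw(G) ≤ 3. On the other hand G contains the 4-clique {0, 1, 3, 4}. A clique must lie in a single bag of any decomposition, so no decomposition can have width below 3. Combining the bounds, tw(G) = 3.

3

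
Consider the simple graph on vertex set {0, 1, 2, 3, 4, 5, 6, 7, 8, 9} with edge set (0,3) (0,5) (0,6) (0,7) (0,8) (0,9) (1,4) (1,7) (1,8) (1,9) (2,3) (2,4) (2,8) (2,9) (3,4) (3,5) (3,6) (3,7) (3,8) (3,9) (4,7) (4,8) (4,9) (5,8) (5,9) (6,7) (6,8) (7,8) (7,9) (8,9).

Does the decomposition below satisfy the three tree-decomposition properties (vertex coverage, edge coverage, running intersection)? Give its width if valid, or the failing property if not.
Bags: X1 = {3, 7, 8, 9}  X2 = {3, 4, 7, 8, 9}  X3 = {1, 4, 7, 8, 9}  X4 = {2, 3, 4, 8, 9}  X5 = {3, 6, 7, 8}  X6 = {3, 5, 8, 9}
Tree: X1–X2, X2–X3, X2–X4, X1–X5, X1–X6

No — vertex 0 appears in no bag.

A tree decomposition must satisfy three properties: every vertex lies in some bag; for every edge, both endpoints lie together in some bag; and for every vertex, the bags containing it form a connected subtree. Here vertex 0 appears in no bag, so the decomposition is invalid.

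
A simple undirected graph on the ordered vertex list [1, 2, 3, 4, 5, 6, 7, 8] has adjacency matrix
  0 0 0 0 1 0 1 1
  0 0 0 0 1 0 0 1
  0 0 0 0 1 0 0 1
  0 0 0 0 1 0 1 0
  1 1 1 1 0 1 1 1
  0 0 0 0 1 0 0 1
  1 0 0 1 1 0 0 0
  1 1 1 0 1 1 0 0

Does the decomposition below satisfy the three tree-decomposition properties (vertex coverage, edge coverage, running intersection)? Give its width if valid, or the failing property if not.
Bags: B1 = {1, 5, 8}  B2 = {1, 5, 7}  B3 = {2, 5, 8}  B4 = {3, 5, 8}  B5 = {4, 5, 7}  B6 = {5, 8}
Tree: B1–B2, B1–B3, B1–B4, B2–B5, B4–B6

A tree decomposition must satisfy three properties: every vertex lies in some bag; for every edge, both endpoints lie together in some bag; and for every vertex, the bags containing it form a connected subtree. Here vertex 6 appears in no bag, so the decomposition is invalid.

No — vertex 6 appears in no bag.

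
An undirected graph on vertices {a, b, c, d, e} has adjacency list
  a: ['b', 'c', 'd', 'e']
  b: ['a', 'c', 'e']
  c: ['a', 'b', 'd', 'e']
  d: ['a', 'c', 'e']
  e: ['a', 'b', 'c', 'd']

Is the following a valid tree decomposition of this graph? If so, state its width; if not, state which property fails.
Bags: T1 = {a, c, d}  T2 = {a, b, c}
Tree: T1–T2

A tree decomposition must satisfy three properties: every vertex lies in some bag; for every edge, both endpoints lie together in some bag; and for every vertex, the bags containing it form a connected subtree. Here vertex e appears in no bag, so the decomposition is invalid.

No — vertex e appears in no bag.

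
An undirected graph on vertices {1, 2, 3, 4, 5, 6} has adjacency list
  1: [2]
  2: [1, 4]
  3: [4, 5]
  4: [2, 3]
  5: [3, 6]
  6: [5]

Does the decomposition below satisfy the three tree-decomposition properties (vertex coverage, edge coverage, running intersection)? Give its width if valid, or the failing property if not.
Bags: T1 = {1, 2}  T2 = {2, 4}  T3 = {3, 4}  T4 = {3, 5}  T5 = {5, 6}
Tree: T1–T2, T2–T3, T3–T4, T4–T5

Every vertex of G appears in some bag (union = {1, 2, 3, 4, 5, 6}); every edge is covered by a bag; and for each vertex v the set of bags containing v is connected in the bag tree. The decomposition is therefore valid. The largest bag has 2 vertices, so the width is 1.

Yes; width 1.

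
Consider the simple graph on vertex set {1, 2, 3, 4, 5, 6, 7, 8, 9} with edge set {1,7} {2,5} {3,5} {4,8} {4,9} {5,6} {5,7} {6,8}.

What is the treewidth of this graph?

1

A width-1 tree decomposition is:
Bags: B1 = {2, 5}  B2 = {5, 7}  B3 = {5, 6}  B4 = {3, 5}  B5 = {6, 8}  B6 = {1, 7}  B7 = {4, 8}  B8 = {4, 9}
Tree: B1–B2, B2–B3, B2–B4, B3–B5, B2–B6, B5–B7, B7–B8
Each bag holds 2 vertices, so the decomposition has width 1, which upper-bounds the treewidth. Any graph with an edge has treewidth ≥ 1, and G has the edge 2–5. The upper and lower bounds meet at 1, so that is the treewidth.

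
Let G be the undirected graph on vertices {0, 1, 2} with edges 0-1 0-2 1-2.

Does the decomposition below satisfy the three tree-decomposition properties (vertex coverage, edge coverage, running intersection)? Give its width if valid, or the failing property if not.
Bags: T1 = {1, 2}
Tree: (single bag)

No — vertex 0 appears in no bag.

A tree decomposition must satisfy three properties: every vertex lies in some bag; for every edge, both endpoints lie together in some bag; and for every vertex, the bags containing it form a connected subtree. Here vertex 0 appears in no bag, so the decomposition is invalid.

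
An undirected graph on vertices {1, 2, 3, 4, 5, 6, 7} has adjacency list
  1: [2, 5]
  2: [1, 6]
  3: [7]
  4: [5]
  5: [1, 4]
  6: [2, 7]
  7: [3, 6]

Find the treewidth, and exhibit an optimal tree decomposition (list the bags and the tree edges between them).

Treewidth 1.
Bags: B1 = {3, 7}  B2 = {6, 7}  B3 = {2, 6}  B4 = {1, 2}  B5 = {1, 5}  B6 = {4, 5}
Tree: B1–B2, B2–B3, B3–B4, B4–B5, B5–B6

Every bag has size at most 2, so the width is 2 − 1 = 1 and tw(G) ≤ 1. Any graph with an edge has treewidth ≥ 1, and G has the edge 3–7. The upper and lower bounds meet at 1, so that is the treewidth.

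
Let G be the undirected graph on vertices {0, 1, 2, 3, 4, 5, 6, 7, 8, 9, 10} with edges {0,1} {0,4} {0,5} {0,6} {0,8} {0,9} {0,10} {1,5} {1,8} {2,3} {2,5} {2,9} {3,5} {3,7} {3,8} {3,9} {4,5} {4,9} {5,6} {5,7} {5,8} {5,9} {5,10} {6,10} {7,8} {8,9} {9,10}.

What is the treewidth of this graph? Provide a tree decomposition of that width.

Treewidth 3.
One such decomposition:
Bags: B1 = {0, 4, 5, 9}  B2 = {0, 5, 9, 10}  B3 = {0, 5, 6, 10}  B4 = {0, 5, 8, 9}  B5 = {0, 1, 5, 8}  B6 = {3, 5, 8, 9}  B7 = {3, 5, 7, 8}  B8 = {2, 3, 5, 9}
Tree: B1–B2, B2–B3, B2–B4, B4–B5, B4–B6, B6–B7, B6–B8

The largest bag has 4 vertices, giving width 3; this decomposition certifies tw(G) ≤ 3. On the other hand G contains the 4-clique {0, 1, 5, 8}. A clique must lie in a single bag of any decomposition, so no decomposition can have width below 3. Combining the bounds, tw(G) = 3.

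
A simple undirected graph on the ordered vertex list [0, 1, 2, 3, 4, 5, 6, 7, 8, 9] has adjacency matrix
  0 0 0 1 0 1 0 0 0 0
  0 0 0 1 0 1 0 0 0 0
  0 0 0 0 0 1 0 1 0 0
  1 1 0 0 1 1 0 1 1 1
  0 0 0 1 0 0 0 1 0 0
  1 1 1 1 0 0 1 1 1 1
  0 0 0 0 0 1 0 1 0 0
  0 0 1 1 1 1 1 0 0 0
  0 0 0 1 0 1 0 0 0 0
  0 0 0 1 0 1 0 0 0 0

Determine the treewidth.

A width-2 tree decomposition is:
Bags: B1 = {1, 3, 5}  B2 = {0, 3, 5}  B3 = {3, 5, 8}  B4 = {3, 5, 9}  B5 = {3, 5, 7}  B6 = {2, 5, 7}  B7 = {5, 6, 7}  B8 = {3, 4, 7}
Tree: B1–B2, B1–B3, B3–B4, B4–B5, B5–B6, B5–B7, B5–B8
Each bag holds 3 vertices, so the decomposition has width 2, which upper-bounds the treewidth. Conversely, {3, 4, 7} is a clique of size 3, and the vertices of any clique must share a bag in every tree decomposition; so some bag has ≥ 3 vertices and tw(G) ≥ 2. The upper and lower bounds meet at 2, so that is the treewidth.

2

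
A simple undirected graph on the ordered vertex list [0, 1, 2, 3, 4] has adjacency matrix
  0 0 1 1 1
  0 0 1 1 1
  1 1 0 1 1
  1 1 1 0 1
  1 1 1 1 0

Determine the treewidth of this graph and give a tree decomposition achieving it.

Treewidth 3.
One such decomposition:
Bags: B1 = {0, 2, 3, 4}  B2 = {1, 2, 3, 4}
Tree: B1–B2

Each bag holds 4 vertices, so the decomposition has width 3, which upper-bounds the treewidth. Conversely, {0, 2, 3, 4} is a clique of size 4, and the vertices of any clique must share a bag in every tree decomposition; so some bag has ≥ 4 vertices and tw(G) ≥ 3. Combining the bounds, tw(G) = 3.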